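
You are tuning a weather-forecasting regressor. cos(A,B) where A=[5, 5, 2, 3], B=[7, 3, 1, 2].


A·B = 5·7 + 5·3 + 2·1 + 3·2 = 58
‖A‖ = √63 = 7.9373, ‖B‖ = √63 = 7.9373
cos = 58/(√63·√63) = 58/√3969 = 0.9206

0.9206


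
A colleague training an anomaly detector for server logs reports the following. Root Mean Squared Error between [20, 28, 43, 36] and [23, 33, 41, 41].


MSE = 63/4 = 15.75
RMSE = √(63/4) = 3.9686

3.9686


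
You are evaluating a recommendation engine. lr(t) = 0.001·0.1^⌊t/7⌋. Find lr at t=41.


n_drops = ⌊41/7⌋ = 5
lr = 0.001·0.1^5 = 0.001·0.00001 = 0.00000001

0.00000001


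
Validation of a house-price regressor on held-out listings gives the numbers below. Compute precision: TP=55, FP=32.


Precision = TP/(TP+FP)
= 55/(55+32)
= 55/87 = 63.22%

63.22%


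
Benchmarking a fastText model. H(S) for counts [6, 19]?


Probabilities: [6/25, 19/25] ≈ [0.24, 0.76]
H = -((6/25)·log₂(6/25) + (19/25)·log₂(19/25))
  = 0.795 bits

0.795 bits


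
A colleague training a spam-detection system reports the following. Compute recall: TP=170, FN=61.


Recall = TP/(TP+FN)
= 170/(170+61)
= 170/231 = 73.59%

73.59%


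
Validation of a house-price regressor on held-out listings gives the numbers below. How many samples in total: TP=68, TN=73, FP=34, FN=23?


Total = TP + TN + FP + FN
= 68 + 73 + 34 + 23
= 198
(Predicted positive: 102, predicted negative: 96)

198


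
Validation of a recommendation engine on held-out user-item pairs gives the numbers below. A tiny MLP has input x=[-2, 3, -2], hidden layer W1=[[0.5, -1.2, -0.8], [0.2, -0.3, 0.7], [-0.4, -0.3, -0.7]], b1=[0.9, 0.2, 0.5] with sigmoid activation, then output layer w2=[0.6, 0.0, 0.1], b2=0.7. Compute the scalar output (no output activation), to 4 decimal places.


z1[0] = (0.5)·(-2) + (-1.2)·(3) + (-0.8)·(-2) + 0.9 = -2.1
z1[1] = (0.2)·(-2) + (-0.3)·(3) + (0.7)·(-2) + 0.2 = -2.5
z1[2] = (-0.4)·(-2) + (-0.3)·(3) + (-0.7)·(-2) + 0.5 = 1.8
h = sigmoid(z1) = [0.1091, 0.0759, 0.8581]
output = (0.6)·(0.1091) + (0.0)·(0.0759) + (0.1)·(0.8581) + 0.7 = 0.8513

0.8513


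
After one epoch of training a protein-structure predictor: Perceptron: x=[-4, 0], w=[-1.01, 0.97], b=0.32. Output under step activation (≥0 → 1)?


z = (-4)·(-1.01) + (0)·(0.97) + 0.32
  = 4.36
step(z) = 1 (z≥0)

1


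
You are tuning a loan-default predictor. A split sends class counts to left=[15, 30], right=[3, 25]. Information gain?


Parent = [18, 55], H_parent = 0.8058
H_left = 0.9183 (n=45), H_right = 0.4912 (n=28)
H_children = (45/73)·0.9183 + (28/73)·0.4912 = 0.7545
IG = 0.8058 - 0.7545 = 0.0513

0.0513


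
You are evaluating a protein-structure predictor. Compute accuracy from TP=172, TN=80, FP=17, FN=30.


Accuracy = (TP+TN)/(TP+TN+FP+FN)
= (172+80)/(299)
= 252/299 = 84.28%

84.28%


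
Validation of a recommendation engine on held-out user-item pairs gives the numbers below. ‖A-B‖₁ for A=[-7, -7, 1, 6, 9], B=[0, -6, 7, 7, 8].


d = |-7-0| + |-7+ 6| + |1-7| + |6-7| + |9-8|
  = 7 + 1 + 6 + 1 + 1
  = 16

16


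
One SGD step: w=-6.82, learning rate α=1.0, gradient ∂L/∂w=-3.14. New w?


w_new = w - α·∇
= -6.82 - 1.0·-3.14
= -6.82 + 3.14
= -3.68

-3.68


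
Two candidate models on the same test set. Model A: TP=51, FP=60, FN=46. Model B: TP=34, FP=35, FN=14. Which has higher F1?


Model A: P=51/111=0.4595, R=51/97=0.5258, F1=2PR/(P+R)=2TP/(2TP+FP+FN)=102/208=0.4904
Model B: P=34/69=0.4928, R=34/48=0.7083, F1=2PR/(P+R)=2TP/(2TP+FP+FN)=68/117=0.5812
0.4904 < 0.5812 → Model B

Model B


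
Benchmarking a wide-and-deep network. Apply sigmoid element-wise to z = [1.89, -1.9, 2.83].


σ(1.89) = 1/(1+e^-1.89) = 0.8688
σ(-1.9) = 1/(1+e^1.9) = 0.1301
σ(2.83) = 1/(1+e^-2.83) = 0.9443
result = [0.8688, 0.1301, 0.9443]

[0.8688, 0.1301, 0.9443]


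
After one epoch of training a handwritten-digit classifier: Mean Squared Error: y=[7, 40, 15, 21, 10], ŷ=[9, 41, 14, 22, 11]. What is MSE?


Squared errors: (7-9)²=4, (40-41)²=1, (15-14)²=1, (21-22)²=1, (10-11)²=1
Sum = 8
MSE = 8/5 = 8/5

8/5


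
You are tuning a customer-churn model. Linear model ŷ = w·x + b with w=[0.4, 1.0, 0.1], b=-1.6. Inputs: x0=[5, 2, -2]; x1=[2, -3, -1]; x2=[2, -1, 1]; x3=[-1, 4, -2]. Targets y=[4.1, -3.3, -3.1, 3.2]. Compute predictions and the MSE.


ŷ0 = (0.4)·(5) + (1.0)·(2) + (0.1)·(-2) - 1.6 = 2.2
ŷ1 = (0.4)·(2) + (1.0)·(-3) + (0.1)·(-1) - 1.6 = -3.9
ŷ2 = (0.4)·(2) + (1.0)·(-1) + (0.1)·(1) - 1.6 = -1.7
ŷ3 = (0.4)·(-1) + (1.0)·(4) + (0.1)·(-2) - 1.6 = 1.8
errors² = [3.61, 0.36, 1.96, 1.96]
MSE = 7.8900/4 = 1.9725

1.9725


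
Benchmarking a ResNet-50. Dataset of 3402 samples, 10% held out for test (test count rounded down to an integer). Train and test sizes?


Test = ⌊3402·10/100⌋ = 340
Train = 3402 - 340 = 3062

Train: 3062, Test: 340


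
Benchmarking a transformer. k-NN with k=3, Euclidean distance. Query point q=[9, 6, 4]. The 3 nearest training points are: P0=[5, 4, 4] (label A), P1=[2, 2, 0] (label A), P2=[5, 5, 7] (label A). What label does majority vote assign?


d(q,P0) = 4.4721  (label A)
d(q,P1) = 9.0  (label A)
d(q,P2) = 5.099  (label A)
Votes: A=3, B=0
Majority → A

A


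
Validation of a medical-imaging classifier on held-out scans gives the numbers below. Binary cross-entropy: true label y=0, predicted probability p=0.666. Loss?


BCE = -[y·ln(p) + (1-y)·ln(1-p)]
= -0 - 1·ln(1-0.666)
= -ln(0.334) = 1.0966

1.0966


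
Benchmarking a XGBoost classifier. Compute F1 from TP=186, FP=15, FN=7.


Precision = 186/201 = 0.9254
Recall = 186/193 = 0.9637
F1 = 2·P·R/(P+R) = 2·TP/(2·TP+FP+FN) = 372/(372+15+7) = 372/394 = 0.9442

0.9442


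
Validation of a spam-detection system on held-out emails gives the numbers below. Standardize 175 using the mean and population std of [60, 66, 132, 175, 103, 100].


μ = 106, σ = 39.1535
z = (175 - 106)/39.1535 = 1.7623

1.7623


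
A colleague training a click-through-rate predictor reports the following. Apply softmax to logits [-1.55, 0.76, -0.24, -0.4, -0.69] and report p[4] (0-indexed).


Exponentials: e^-1.55=0.2122, e^0.76=2.1383, e^-0.24=0.7866, e^-0.4=0.6703, e^-0.69=0.5016
Sum = 4.309
Softmax = [0.0493, 0.4962, 0.1826, 0.1556, 0.1164]
p[4] = 0.5016/4.309 = 0.1164

0.1164


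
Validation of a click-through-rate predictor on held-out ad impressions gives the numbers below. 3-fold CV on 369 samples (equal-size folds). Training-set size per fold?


Fold size = 369/3 = 123
Training per fold = 369 - 123 = 246

246


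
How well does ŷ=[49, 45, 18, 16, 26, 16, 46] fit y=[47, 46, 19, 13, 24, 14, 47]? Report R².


ȳ = 30
SS_res = Σ(y-ŷ)² = 24
SS_tot = Σ(y-ȳ)² = 1536
R² = 1 - SS_res/SS_tot = 1 - 0.0156 = 0.9844

0.9844


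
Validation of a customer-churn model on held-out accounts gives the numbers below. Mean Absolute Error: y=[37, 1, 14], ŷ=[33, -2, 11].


Absolute errors: |37-33|=4, |1+ 2|=3, |14-11|=3
Sum = 10
MAE = 10/3 = 10/3

10/3


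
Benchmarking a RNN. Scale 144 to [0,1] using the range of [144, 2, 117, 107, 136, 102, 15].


min=2, max=144
(144-2)/(144-2) = 142/142 = 1.0

1.0


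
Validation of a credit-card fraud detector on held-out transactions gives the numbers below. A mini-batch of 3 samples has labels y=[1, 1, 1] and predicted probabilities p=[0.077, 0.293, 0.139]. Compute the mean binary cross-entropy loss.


L[0] = -ln(0.077) = 2.5639
L[1] = -ln(0.293) = 1.2276
L[2] = -ln(0.139) = 1.9733
mean = (2.5639 + 1.2276 + 1.9733)/3 = 1.9216

1.9216


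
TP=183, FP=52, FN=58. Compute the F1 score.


Precision = 183/235 = 0.7787
Recall = 183/241 = 0.7593
F1 = 2·P·R/(P+R) = 2·TP/(2·TP+FP+FN) = 366/(366+52+58) = 366/476 = 0.7689

0.7689


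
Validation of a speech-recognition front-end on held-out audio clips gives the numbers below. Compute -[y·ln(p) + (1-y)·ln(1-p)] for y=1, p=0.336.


BCE = -[y·ln(p) + (1-y)·ln(1-p)]
= -1·ln(0.336) - 0
= -ln(0.336) = 1.0906

1.0906


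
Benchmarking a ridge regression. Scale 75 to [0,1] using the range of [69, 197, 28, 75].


min=28, max=197
(75-28)/(197-28) = 47/169 = 0.2781

0.2781


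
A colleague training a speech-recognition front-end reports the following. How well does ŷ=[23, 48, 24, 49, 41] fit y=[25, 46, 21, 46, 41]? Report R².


ȳ = 35.8
SS_res = Σ(y-ŷ)² = 26
SS_tot = Σ(y-ȳ)² = 570.8
R² = 1 - SS_res/SS_tot = 1 - 0.0456 = 0.9544

0.9544


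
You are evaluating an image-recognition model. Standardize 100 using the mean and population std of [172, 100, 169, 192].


μ = 158.25, σ = 34.7734
z = (100 - 158.25)/34.7734 = -1.6751

-1.6751


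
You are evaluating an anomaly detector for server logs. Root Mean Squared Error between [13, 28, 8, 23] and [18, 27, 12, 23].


MSE = 42/4 = 10.5
RMSE = √(42/4) = 3.2404

3.2404


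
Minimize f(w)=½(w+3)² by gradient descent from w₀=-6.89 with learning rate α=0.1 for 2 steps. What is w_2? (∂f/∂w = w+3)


step 1: grad = -6.89+3 = -3.89; w = -6.89 - 0.1·(-3.89) = -6.501
step 2: grad = -6.501+3 = -3.501; w = -6.501 - 0.1·(-3.501) = -6.1509

-6.1509


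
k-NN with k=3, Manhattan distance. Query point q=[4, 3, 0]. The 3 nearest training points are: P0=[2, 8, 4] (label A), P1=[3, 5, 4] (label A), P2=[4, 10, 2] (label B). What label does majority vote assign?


d(q,P0) = 11  (label A)
d(q,P1) = 7  (label A)
d(q,P2) = 9  (label B)
Votes: A=2, B=1
Majority → A

A


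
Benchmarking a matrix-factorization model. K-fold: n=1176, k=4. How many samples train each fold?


Fold size = 1176/4 = 294
Training per fold = 1176 - 294 = 882

882


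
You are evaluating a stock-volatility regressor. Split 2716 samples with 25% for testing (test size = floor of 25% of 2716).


Test = ⌊2716·25/100⌋ = 679
Train = 2716 - 679 = 2037

Train: 2037, Test: 679


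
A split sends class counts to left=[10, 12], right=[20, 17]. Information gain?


Parent = [30, 29], H_parent = 0.9998
H_left = 0.994 (n=22), H_right = 0.9953 (n=37)
H_children = (22/59)·0.994 + (37/59)·0.9953 = 0.9948
IG = 0.9998 - 0.9948 = 0.005

0.005


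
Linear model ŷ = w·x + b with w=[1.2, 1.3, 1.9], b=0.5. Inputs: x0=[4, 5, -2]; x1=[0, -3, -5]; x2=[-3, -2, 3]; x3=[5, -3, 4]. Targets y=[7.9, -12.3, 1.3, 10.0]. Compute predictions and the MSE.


ŷ0 = (1.2)·(4) + (1.3)·(5) + (1.9)·(-2) + 0.5 = 8.0
ŷ1 = (1.2)·(0) + (1.3)·(-3) + (1.9)·(-5) + 0.5 = -12.9
ŷ2 = (1.2)·(-3) + (1.3)·(-2) + (1.9)·(3) + 0.5 = -0.0
ŷ3 = (1.2)·(5) + (1.3)·(-3) + (1.9)·(4) + 0.5 = 10.2
errors² = [0.01, 0.36, 1.69, 0.04]
MSE = 2.1000/4 = 0.525

0.525


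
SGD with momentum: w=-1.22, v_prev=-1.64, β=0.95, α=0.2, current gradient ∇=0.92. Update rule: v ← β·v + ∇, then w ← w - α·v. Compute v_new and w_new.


v_new = 0.95·-1.64 + 0.92 = -1.558 + 0.92 = -0.638
w_new = -1.22 - 0.2·-0.638 = -1.22 + 0.1276 = -1.0924

v_new=-0.638, w_new=-1.0924


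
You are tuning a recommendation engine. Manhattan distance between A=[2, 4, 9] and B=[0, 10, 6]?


d = |2-0| + |4-10| + |9-6|
  = 2 + 6 + 3
  = 11

11


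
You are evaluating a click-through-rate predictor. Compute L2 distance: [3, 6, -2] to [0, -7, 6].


d = √((3-0)² + (6+ 7)² + (-2-6)²)
  = √(9 + 169 + 64)
  = √242 = 15.5563

15.5563


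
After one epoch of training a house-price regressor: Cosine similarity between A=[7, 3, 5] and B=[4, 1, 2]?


A·B = 7·4 + 3·1 + 5·2 = 41
‖A‖ = √83 = 9.1104, ‖B‖ = √21 = 4.5826
cos = 41/(√83·√21) = 41/√1743 = 0.9821

0.9821


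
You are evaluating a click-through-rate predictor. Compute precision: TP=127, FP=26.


Precision = TP/(TP+FP)
= 127/(127+26)
= 127/153 = 83.01%

83.01%


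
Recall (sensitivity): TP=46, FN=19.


Recall = TP/(TP+FN)
= 46/(46+19)
= 46/65 = 70.77%

70.77%


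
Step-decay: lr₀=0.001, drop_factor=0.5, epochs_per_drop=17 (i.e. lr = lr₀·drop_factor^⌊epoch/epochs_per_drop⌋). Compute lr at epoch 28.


n_drops = ⌊28/17⌋ = 1
lr = 0.001·0.5^1 = 0.001·0.5 = 0.0005

0.0005


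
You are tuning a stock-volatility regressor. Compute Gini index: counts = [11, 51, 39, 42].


Probabilities: [11/143, 51/143, 39/143, 42/143] ≈ [0.0769, 0.3566, 0.2727, 0.2937]
Σpᵢ² = (121 + 2601 + 1521 + 1764)/143² = 6007/20449
Gini = 1 - Σpᵢ² = 1 - 6007/20449 = 0.7062

0.7062


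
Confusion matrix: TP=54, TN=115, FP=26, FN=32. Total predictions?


Total = TP + TN + FP + FN
= 54 + 115 + 26 + 32
= 227
(Predicted positive: 80, predicted negative: 147)

227


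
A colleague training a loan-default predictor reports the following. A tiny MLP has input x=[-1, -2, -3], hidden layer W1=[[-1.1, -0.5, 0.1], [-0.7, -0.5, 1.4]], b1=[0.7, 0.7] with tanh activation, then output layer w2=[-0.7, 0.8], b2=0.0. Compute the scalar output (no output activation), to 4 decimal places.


z1[0] = (-1.1)·(-1) + (-0.5)·(-2) + (0.1)·(-3) + 0.7 = 2.5
z1[1] = (-0.7)·(-1) + (-0.5)·(-2) + (1.4)·(-3) + 0.7 = -1.8
h = tanh(z1) = [0.9866, -0.9468]
output = (-0.7)·(0.9866) + (0.8)·(-0.9468) + 0.0 = -1.4481

-1.4481


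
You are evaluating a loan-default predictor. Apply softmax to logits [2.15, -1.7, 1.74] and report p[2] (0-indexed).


Exponentials: e^2.15=8.5849, e^-1.7=0.1827, e^1.74=5.6973
Sum = 14.4649
Softmax = [0.5935, 0.0126, 0.3939]
p[2] = 5.6973/14.4649 = 0.3939

0.3939


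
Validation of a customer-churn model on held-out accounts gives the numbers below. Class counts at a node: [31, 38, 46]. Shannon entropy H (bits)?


Probabilities: [31/115, 38/115, 46/115] ≈ [0.2696, 0.3304, 0.4]
H = -((31/115)·log₂(31/115) + (38/115)·log₂(38/115) + (46/115)·log₂(46/115))
  = 1.5665 bits

1.5665 bits


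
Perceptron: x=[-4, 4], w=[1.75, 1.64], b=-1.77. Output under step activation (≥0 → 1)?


z = (-4)·(1.75) + (4)·(1.64) - 1.77
  = -2.21
step(z) = 0 (z<0)

0


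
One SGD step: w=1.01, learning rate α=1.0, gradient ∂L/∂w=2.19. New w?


w_new = w - α·∇
= 1.01 - 1.0·2.19
= 1.01 - 2.19
= -1.18

-1.18


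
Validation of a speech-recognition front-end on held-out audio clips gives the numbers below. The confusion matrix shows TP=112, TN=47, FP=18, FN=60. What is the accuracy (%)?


Accuracy = (TP+TN)/(TP+TN+FP+FN)
= (112+47)/(237)
= 159/237 = 67.09%

67.09%


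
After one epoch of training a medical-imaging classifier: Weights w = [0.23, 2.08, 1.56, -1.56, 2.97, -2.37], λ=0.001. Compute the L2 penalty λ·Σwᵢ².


‖w‖₂² = (0.23)² + (2.08)² + (1.56)² + (-1.56)² + (2.97)² + (-2.37)²
     = 0.0529 + 4.3264 + 2.4336 + 2.4336 + 8.8209 + 5.6169
     = 23.6843
λ·‖w‖₂² = 0.001·23.6843 = 0.023684

0.023684


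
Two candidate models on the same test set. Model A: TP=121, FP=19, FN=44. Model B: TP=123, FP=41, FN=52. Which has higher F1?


Model A: P=121/140=0.8643, R=121/165=0.7333, F1=2PR/(P+R)=2TP/(2TP+FP+FN)=242/305=0.7934
Model B: P=123/164=0.75, R=123/175=0.7029, F1=2PR/(P+R)=2TP/(2TP+FP+FN)=246/339=0.7257
0.7934 > 0.7257 → Model A

Model A


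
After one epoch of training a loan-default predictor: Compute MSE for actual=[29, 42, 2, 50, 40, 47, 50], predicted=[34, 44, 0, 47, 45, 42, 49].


Squared errors: (29-34)²=25, (42-44)²=4, (2-0)²=4, (50-47)²=9, (40-45)²=25, (47-42)²=25, (50-49)²=1
Sum = 93
MSE = 93/7 = 93/7

93/7


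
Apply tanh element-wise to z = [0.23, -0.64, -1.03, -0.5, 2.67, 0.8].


tanh(0.23) = 0.226
tanh(-0.64) = -0.5649
tanh(-1.03) = -0.7739
tanh(-0.5) = -0.4621
tanh(2.67) = 0.9905
tanh(0.8) = 0.664
result = [0.226, -0.5649, -0.7739, -0.4621, 0.9905, 0.664]

[0.226, -0.5649, -0.7739, -0.4621, 0.9905, 0.664]


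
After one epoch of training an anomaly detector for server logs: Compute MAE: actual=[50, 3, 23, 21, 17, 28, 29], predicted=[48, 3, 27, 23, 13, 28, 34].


Absolute errors: |50-48|=2, |3-3|=0, |23-27|=4, |21-23|=2, |17-13|=4, |28-28|=0, |29-34|=5
Sum = 17
MAE = 17/7 = 17/7

17/7


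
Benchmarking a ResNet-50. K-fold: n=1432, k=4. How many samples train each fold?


Fold size = 1432/4 = 358
Training per fold = 1432 - 358 = 1074

1074


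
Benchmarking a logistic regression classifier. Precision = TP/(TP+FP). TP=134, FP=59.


Precision = TP/(TP+FP)
= 134/(134+59)
= 134/193 = 69.43%

69.43%


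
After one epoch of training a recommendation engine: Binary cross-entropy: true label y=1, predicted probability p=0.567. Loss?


BCE = -[y·ln(p) + (1-y)·ln(1-p)]
= -1·ln(0.567) - 0
= -ln(0.567) = 0.5674

0.5674


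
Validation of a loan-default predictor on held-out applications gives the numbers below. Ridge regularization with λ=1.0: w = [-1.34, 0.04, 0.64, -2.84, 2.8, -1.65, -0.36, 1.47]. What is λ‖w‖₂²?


‖w‖₂² = (-1.34)² + (0.04)² + (0.64)² + (-2.84)² + (2.8)² + (-1.65)² + (-0.36)² + (1.47)²
     = 1.7956 + 0.0016 + 0.4096 + 8.0656 + 7.84 + 2.7225 + 0.1296 + 2.1609
     = 23.1254
λ·‖w‖₂² = 1.0·23.1254 = 23.1254

23.1254


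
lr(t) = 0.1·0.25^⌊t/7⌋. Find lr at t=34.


n_drops = ⌊34/7⌋ = 4
lr = 0.1·0.25^4 = 0.1·0.00390625 = 0.000390625

0.000390625


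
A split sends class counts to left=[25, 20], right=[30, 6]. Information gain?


Parent = [55, 26], H_parent = 0.9055
H_left = 0.9911 (n=45), H_right = 0.65 (n=36)
H_children = (45/81)·0.9911 + (36/81)·0.65 = 0.8395
IG = 0.9055 - 0.8395 = 0.066

0.066


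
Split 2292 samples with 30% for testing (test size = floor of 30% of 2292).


Test = ⌊2292·30/100⌋ = 687
Train = 2292 - 687 = 1605

Train: 1605, Test: 687


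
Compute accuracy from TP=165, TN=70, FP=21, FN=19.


Accuracy = (TP+TN)/(TP+TN+FP+FN)
= (165+70)/(275)
= 235/275 = 85.45%

85.45%


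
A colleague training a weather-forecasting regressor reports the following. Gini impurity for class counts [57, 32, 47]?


Probabilities: [57/136, 32/136, 47/136] ≈ [0.4191, 0.2353, 0.3456]
Σpᵢ² = (3249 + 1024 + 2209)/136² = 6482/18496
Gini = 1 - Σpᵢ² = 1 - 6482/18496 = 0.6495

0.6495


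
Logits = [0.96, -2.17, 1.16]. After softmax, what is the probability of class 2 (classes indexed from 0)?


Exponentials: e^0.96=2.6117, e^-2.17=0.1142, e^1.16=3.1899
Sum = 5.9158
Softmax = [0.4415, 0.0193, 0.5392]
p[2] = 3.1899/5.9158 = 0.5392

0.5392


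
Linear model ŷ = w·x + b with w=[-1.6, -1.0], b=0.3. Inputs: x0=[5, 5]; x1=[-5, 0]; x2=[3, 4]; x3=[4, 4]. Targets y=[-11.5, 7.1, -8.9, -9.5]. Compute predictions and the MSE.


ŷ0 = (-1.6)·(5) + (-1.0)·(5) + 0.3 = -12.7
ŷ1 = (-1.6)·(-5) + (-1.0)·(0) + 0.3 = 8.3
ŷ2 = (-1.6)·(3) + (-1.0)·(4) + 0.3 = -8.5
ŷ3 = (-1.6)·(4) + (-1.0)·(4) + 0.3 = -10.1
errors² = [1.44, 1.44, 0.16, 0.36]
MSE = 3.4000/4 = 0.85

0.85


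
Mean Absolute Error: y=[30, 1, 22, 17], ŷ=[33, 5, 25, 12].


Absolute errors: |30-33|=3, |1-5|=4, |22-25|=3, |17-12|=5
Sum = 15
MAE = 15/4 = 15/4

15/4


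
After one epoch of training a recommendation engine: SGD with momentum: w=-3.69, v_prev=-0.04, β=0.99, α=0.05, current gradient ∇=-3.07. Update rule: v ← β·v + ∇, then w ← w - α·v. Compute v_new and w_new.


v_new = 0.99·-0.04 - 3.07 = -0.0396 - 3.07 = -3.1096
w_new = -3.69 - 0.05·-3.1096 = -3.69 + 0.15548 = -3.53452

v_new=-3.1096, w_new=-3.53452


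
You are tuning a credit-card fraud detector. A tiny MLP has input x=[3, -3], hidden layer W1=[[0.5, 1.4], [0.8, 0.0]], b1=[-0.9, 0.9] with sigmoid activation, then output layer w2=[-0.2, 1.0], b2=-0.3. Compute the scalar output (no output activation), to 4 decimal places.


z1[0] = (0.5)·(3) + (1.4)·(-3) - 0.9 = -3.6
z1[1] = (0.8)·(3) + (0.0)·(-3) + 0.9 = 3.3
h = sigmoid(z1) = [0.0266, 0.9644]
output = (-0.2)·(0.0266) + (1.0)·(0.9644) - 0.3 = 0.6591

0.6591


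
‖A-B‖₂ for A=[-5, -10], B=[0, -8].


d = √((-5-0)² + (-10+ 8)²)
  = √(25 + 4)
  = √29 = 5.3852

5.3852


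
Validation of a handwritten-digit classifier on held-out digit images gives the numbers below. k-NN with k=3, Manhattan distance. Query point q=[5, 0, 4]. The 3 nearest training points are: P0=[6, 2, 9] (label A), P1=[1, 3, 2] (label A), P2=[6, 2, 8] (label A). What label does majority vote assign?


d(q,P0) = 8  (label A)
d(q,P1) = 9  (label A)
d(q,P2) = 7  (label A)
Votes: A=3, B=0
Majority → A

A


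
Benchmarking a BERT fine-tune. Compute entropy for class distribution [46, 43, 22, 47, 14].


Probabilities: [46/172, 43/172, 22/172, 47/172, 14/172] ≈ [0.2674, 0.25, 0.1279, 0.2733, 0.0814]
H = -((46/172)·log₂(46/172) + (43/172)·log₂(43/172) + (22/172)·log₂(22/172) + (47/172)·log₂(47/172) + (14/172)·log₂(14/172))
  = 2.1943 bits

2.1943 bits


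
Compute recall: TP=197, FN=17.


Recall = TP/(TP+FN)
= 197/(197+17)
= 197/214 = 92.06%

92.06%


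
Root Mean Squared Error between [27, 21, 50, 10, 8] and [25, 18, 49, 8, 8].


MSE = 18/5 = 3.6
RMSE = √(18/5) = 1.8974

1.8974


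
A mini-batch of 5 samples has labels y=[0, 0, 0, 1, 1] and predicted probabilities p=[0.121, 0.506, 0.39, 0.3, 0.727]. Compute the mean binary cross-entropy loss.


L[0] = -ln(1-0.121) = -ln(0.879) = 0.129
L[1] = -ln(1-0.506) = -ln(0.494) = 0.7052
L[2] = -ln(1-0.39) = -ln(0.61) = 0.4943
L[3] = -ln(0.3) = 1.204
L[4] = -ln(0.727) = 0.3188
mean = (0.129 + 0.7052 + 0.4943 + 1.204 + 0.3188)/5 = 0.5703

0.5703


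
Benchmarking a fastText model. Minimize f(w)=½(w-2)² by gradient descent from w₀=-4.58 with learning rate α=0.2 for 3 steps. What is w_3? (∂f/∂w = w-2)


step 1: grad = -4.58-2 = -6.58; w = -4.58 - 0.2·(-6.58) = -3.264
step 2: grad = -3.264-2 = -5.264; w = -3.264 - 0.2·(-5.264) = -2.2112
step 3: grad = -2.2112-2 = -4.2112; w = -2.2112 - 0.2·(-4.2112) = -1.36896

-1.36896


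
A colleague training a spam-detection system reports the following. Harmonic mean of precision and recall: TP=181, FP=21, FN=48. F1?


Precision = 181/202 = 0.896
Recall = 181/229 = 0.7904
F1 = 2·P·R/(P+R) = 2·TP/(2·TP+FP+FN) = 362/(362+21+48) = 362/431 = 0.8399

0.8399


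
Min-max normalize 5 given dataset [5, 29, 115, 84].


min=5, max=115
(5-5)/(115-5) = 0/110 = 0.0

0.0


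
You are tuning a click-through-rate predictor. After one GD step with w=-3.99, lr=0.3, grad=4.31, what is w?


w_new = w - α·∇
= -3.99 - 0.3·4.31
= -3.99 - 1.293
= -5.283

-5.283


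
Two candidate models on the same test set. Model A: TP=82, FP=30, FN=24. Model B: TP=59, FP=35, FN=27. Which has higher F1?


Model A: P=82/112=0.7321, R=82/106=0.7736, F1=2PR/(P+R)=2TP/(2TP+FP+FN)=164/218=0.7523
Model B: P=59/94=0.6277, R=59/86=0.686, F1=2PR/(P+R)=2TP/(2TP+FP+FN)=118/180=0.6556
0.7523 > 0.6556 → Model A

Model A


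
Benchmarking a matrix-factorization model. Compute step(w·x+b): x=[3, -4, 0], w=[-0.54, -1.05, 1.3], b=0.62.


z = (3)·(-0.54) + (-4)·(-1.05) + (0)·(1.3) + 0.62
  = 3.2
step(z) = 1 (z≥0)

1


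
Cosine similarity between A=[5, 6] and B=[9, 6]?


A·B = 5·9 + 6·6 = 81
‖A‖ = √61 = 7.8102, ‖B‖ = √117 = 10.8167
cos = 81/(√61·√117) = 81/√7137 = 0.9588

0.9588


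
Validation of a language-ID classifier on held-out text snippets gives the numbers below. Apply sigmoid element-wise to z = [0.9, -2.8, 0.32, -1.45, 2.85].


σ(0.9) = 1/(1+e^-0.9) = 0.7109
σ(-2.8) = 1/(1+e^2.8) = 0.0573
σ(0.32) = 1/(1+e^-0.32) = 0.5793
σ(-1.45) = 1/(1+e^1.45) = 0.19
σ(2.85) = 1/(1+e^-2.85) = 0.9453
result = [0.7109, 0.0573, 0.5793, 0.19, 0.9453]

[0.7109, 0.0573, 0.5793, 0.19, 0.9453]


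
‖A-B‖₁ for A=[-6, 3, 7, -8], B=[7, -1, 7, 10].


d = |-6-7| + |3+ 1| + |7-7| + |-8-10|
  = 13 + 4 + 0 + 18
  = 35

35


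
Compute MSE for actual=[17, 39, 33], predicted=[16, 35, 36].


Squared errors: (17-16)²=1, (39-35)²=16, (33-36)²=9
Sum = 26
MSE = 26/3 = 26/3

26/3


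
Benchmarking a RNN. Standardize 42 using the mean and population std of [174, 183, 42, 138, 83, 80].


μ = 116.6667, σ = 51.954
z = (42 - 116.6667)/51.954 = -1.4372

-1.4372


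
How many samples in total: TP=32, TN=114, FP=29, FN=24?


Total = TP + TN + FP + FN
= 32 + 114 + 29 + 24
= 199
(Predicted positive: 61, predicted negative: 138)

199


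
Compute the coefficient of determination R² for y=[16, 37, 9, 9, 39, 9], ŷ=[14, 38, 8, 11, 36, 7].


ȳ = 19.8333
SS_res = Σ(y-ŷ)² = 23
SS_tot = Σ(y-ȳ)² = 1028.83
R² = 1 - SS_res/SS_tot = 1 - 0.0224 = 0.9776

0.9776


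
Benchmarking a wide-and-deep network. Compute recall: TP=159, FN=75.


Recall = TP/(TP+FN)
= 159/(159+75)
= 159/234 = 67.95%

67.95%


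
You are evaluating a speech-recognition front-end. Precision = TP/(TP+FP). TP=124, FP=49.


Precision = TP/(TP+FP)
= 124/(124+49)
= 124/173 = 71.68%

71.68%


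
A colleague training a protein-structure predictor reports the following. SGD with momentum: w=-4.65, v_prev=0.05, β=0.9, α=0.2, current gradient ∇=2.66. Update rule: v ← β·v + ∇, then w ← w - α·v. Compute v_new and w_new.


v_new = 0.9·0.05 + 2.66 = 0.045 + 2.66 = 2.705
w_new = -4.65 - 0.2·2.705 = -4.65 - 0.541 = -5.191

v_new=2.705, w_new=-5.191


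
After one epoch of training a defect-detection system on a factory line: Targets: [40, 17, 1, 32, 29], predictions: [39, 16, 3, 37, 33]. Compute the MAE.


Absolute errors: |40-39|=1, |17-16|=1, |1-3|=2, |32-37|=5, |29-33|=4
Sum = 13
MAE = 13/5 = 13/5

13/5


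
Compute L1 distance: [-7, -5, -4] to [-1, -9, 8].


d = |-7+ 1| + |-5+ 9| + |-4-8|
  = 6 + 4 + 12
  = 22

22


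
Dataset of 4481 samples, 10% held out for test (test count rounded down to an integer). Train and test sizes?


Test = ⌊4481·10/100⌋ = 448
Train = 4481 - 448 = 4033

Train: 4033, Test: 448


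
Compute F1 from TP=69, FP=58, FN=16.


Precision = 69/127 = 0.5433
Recall = 69/85 = 0.8118
F1 = 2·P·R/(P+R) = 2·TP/(2·TP+FP+FN) = 138/(138+58+16) = 138/212 = 0.6509

0.6509


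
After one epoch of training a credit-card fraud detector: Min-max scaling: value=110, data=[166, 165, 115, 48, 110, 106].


min=48, max=166
(110-48)/(166-48) = 62/118 = 0.5254

0.5254


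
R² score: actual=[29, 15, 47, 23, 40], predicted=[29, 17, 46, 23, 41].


ȳ = 30.8
SS_res = Σ(y-ŷ)² = 6
SS_tot = Σ(y-ȳ)² = 660.8
R² = 1 - SS_res/SS_tot = 1 - 0.0091 = 0.9909

0.9909


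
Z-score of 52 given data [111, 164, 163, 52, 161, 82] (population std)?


μ = 122.1667, σ = 43.9447
z = (52 - 122.1667)/43.9447 = -1.5967

-1.5967


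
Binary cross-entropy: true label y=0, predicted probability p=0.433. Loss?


BCE = -[y·ln(p) + (1-y)·ln(1-p)]
= -0 - 1·ln(1-0.433)
= -ln(0.567) = 0.5674

0.5674


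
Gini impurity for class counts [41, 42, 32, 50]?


Probabilities: [41/165, 42/165, 32/165, 50/165] ≈ [0.2485, 0.2545, 0.1939, 0.303]
Σpᵢ² = (1681 + 1764 + 1024 + 2500)/165² = 6969/27225
Gini = 1 - Σpᵢ² = 1 - 6969/27225 = 0.744

0.744


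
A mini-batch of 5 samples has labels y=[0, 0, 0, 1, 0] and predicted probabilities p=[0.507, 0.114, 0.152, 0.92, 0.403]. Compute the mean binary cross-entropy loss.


L[0] = -ln(1-0.507) = -ln(0.493) = 0.7072
L[1] = -ln(1-0.114) = -ln(0.886) = 0.121
L[2] = -ln(1-0.152) = -ln(0.848) = 0.1649
L[3] = -ln(0.92) = 0.0834
L[4] = -ln(1-0.403) = -ln(0.597) = 0.5158
mean = (0.7072 + 0.121 + 0.1649 + 0.0834 + 0.5158)/5 = 0.3185

0.3185


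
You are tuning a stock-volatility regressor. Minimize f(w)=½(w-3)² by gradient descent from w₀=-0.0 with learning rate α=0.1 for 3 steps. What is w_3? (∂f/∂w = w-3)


step 1: grad = 0-3 = -3; w = 0 - 0.1·(-3) = 0.3
step 2: grad = 0.3-3 = -2.7; w = 0.3 - 0.1·(-2.7) = 0.57
step 3: grad = 0.57-3 = -2.43; w = 0.57 - 0.1·(-2.43) = 0.813

0.813


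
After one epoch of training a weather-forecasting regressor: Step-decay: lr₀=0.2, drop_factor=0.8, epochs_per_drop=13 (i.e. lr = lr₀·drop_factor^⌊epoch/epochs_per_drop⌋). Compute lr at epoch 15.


n_drops = ⌊15/13⌋ = 1
lr = 0.2·0.8^1 = 0.2·0.8 = 0.16

0.16


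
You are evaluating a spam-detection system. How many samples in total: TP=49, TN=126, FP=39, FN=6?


Total = TP + TN + FP + FN
= 49 + 126 + 39 + 6
= 220
(Predicted positive: 88, predicted negative: 132)

220


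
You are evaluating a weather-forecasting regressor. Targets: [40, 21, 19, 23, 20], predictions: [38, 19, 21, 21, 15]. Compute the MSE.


Squared errors: (40-38)²=4, (21-19)²=4, (19-21)²=4, (23-21)²=4, (20-15)²=25
Sum = 41
MSE = 41/5 = 41/5

41/5


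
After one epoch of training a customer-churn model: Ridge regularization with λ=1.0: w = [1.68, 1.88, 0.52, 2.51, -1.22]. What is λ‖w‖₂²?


‖w‖₂² = (1.68)² + (1.88)² + (0.52)² + (2.51)² + (-1.22)²
     = 2.8224 + 3.5344 + 0.2704 + 6.3001 + 1.4884
     = 14.4157
λ·‖w‖₂² = 1.0·14.4157 = 14.4157

14.4157


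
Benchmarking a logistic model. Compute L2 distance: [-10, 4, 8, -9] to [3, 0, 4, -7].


d = √((-10-3)² + (4-0)² + (8-4)² + (-9+ 7)²)
  = √(169 + 16 + 16 + 4)
  = √205 = 14.3178

14.3178


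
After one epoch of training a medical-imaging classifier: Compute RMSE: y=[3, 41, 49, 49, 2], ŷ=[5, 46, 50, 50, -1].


MSE = 40/5 = 8
RMSE = √(40/5) = 2.8284

2.8284


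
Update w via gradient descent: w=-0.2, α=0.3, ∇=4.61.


w_new = w - α·∇
= -0.2 - 0.3·4.61
= -0.2 - 1.383
= -1.583

-1.583


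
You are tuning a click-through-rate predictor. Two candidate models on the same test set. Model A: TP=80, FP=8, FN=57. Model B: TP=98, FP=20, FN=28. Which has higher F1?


Model A: P=80/88=0.9091, R=80/137=0.5839, F1=2PR/(P+R)=2TP/(2TP+FP+FN)=160/225=0.7111
Model B: P=98/118=0.8305, R=98/126=0.7778, F1=2PR/(P+R)=2TP/(2TP+FP+FN)=196/244=0.8033
0.7111 < 0.8033 → Model B

Model B


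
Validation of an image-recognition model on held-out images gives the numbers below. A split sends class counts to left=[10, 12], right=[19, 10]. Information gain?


Parent = [29, 22], H_parent = 0.9864
H_left = 0.994 (n=22), H_right = 0.9294 (n=29)
H_children = (22/51)·0.994 + (29/51)·0.9294 = 0.9573
IG = 0.9864 - 0.9573 = 0.0291

0.0291


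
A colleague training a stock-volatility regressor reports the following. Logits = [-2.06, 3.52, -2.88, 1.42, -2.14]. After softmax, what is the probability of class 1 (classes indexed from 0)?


Exponentials: e^-2.06=0.1275, e^3.52=33.7844, e^-2.88=0.0561, e^1.42=4.1371, e^-2.14=0.1177
Sum = 38.2228
Softmax = [0.0033, 0.8839, 0.0015, 0.1082, 0.0031]
p[1] = 33.7844/38.2228 = 0.8839

0.8839


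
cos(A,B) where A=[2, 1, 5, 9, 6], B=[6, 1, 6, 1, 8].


A·B = 2·6 + 1·1 + 5·6 + 9·1 + 6·8 = 100
‖A‖ = √147 = 12.1244, ‖B‖ = √138 = 11.7473
cos = 100/(√147·√138) = 100/√20286 = 0.7021

0.7021


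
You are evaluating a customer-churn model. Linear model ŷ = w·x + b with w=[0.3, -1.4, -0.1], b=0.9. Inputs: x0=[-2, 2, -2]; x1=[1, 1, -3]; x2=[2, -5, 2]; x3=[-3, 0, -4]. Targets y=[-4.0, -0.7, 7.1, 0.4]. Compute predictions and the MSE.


ŷ0 = (0.3)·(-2) + (-1.4)·(2) + (-0.1)·(-2) + 0.9 = -2.3
ŷ1 = (0.3)·(1) + (-1.4)·(1) + (-0.1)·(-3) + 0.9 = 0.1
ŷ2 = (0.3)·(2) + (-1.4)·(-5) + (-0.1)·(2) + 0.9 = 8.3
ŷ3 = (0.3)·(-3) + (-1.4)·(0) + (-0.1)·(-4) + 0.9 = 0.4
errors² = [2.89, 0.64, 1.44, 0.0]
MSE = 4.9700/4 = 1.2425

1.2425


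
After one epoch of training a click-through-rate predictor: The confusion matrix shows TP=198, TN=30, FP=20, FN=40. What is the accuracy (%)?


Accuracy = (TP+TN)/(TP+TN+FP+FN)
= (198+30)/(288)
= 228/288 = 79.17%

79.17%


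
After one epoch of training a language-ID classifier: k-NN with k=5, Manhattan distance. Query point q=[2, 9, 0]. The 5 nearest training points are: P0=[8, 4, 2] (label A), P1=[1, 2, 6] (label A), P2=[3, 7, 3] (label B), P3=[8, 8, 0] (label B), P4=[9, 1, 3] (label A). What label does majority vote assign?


d(q,P0) = 13  (label A)
d(q,P1) = 14  (label A)
d(q,P2) = 6  (label B)
d(q,P3) = 7  (label B)
d(q,P4) = 18  (label A)
Votes: A=3, B=2
Majority → A

A


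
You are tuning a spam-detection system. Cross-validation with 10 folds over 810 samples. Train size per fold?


Fold size = 810/10 = 81
Training per fold = 810 - 81 = 729

729


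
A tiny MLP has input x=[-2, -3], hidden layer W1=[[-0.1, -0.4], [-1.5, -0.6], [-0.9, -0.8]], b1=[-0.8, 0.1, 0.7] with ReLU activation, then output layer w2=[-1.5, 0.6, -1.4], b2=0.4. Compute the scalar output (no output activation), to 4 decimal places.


z1[0] = (-0.1)·(-2) + (-0.4)·(-3) - 0.8 = 0.6
z1[1] = (-1.5)·(-2) + (-0.6)·(-3) + 0.1 = 4.9
z1[2] = (-0.9)·(-2) + (-0.8)·(-3) + 0.7 = 4.9
h = ReLU(z1) = [0.6, 4.9, 4.9]
output = (-1.5)·(0.6) + (0.6)·(4.9) + (-1.4)·(4.9) + 0.4 = -4.42

-4.42


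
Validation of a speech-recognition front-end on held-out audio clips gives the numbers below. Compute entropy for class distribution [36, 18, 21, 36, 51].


Probabilities: [36/162, 18/162, 21/162, 36/162, 51/162] ≈ [0.2222, 0.1111, 0.1296, 0.2222, 0.3148]
H = -((36/162)·log₂(36/162) + (18/162)·log₂(18/162) + (21/162)·log₂(21/162) + (36/162)·log₂(36/162) + (51/162)·log₂(51/162))
  = 2.2236 bits

2.2236 bits


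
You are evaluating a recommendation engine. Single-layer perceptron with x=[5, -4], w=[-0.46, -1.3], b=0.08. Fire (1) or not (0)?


z = (5)·(-0.46) + (-4)·(-1.3) + 0.08
  = 2.98
step(z) = 1 (z≥0)

1


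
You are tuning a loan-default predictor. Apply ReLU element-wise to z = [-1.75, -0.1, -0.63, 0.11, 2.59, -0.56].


ReLU(-1.75) = max(0, -1.75) = 0.0
ReLU(-0.1) = max(0, -0.1) = 0.0
ReLU(-0.63) = max(0, -0.63) = 0.0
ReLU(0.11) = max(0, 0.11) = 0.11
ReLU(2.59) = max(0, 2.59) = 2.59
ReLU(-0.56) = max(0, -0.56) = 0.0
result = [0.0, 0.0, 0.0, 0.11, 2.59, 0.0]

[0.0, 0.0, 0.0, 0.11, 2.59, 0.0]


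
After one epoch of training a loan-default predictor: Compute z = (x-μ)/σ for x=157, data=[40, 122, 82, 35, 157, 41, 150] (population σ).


μ = 89.5714, σ = 49.4277
z = (157 - 89.5714)/49.4277 = 1.3642

1.3642


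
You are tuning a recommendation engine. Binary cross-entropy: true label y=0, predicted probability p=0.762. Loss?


BCE = -[y·ln(p) + (1-y)·ln(1-p)]
= -0 - 1·ln(1-0.762)
= -ln(0.238) = 1.4355

1.4355


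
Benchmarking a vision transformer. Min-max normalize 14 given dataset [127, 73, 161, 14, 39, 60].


min=14, max=161
(14-14)/(161-14) = 0/147 = 0.0

0.0


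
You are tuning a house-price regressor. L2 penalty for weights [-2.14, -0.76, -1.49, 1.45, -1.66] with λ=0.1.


‖w‖₂² = (-2.14)² + (-0.76)² + (-1.49)² + (1.45)² + (-1.66)²
     = 4.5796 + 0.5776 + 2.2201 + 2.1025 + 2.7556
     = 12.2354
λ·‖w‖₂² = 0.1·12.2354 = 1.22354

1.22354


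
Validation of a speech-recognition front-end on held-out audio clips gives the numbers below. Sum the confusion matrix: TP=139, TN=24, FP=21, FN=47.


Total = TP + TN + FP + FN
= 139 + 24 + 21 + 47
= 231
(Predicted positive: 160, predicted negative: 71)

231


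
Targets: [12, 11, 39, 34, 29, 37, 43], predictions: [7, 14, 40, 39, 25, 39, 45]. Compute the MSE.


Squared errors: (12-7)²=25, (11-14)²=9, (39-40)²=1, (34-39)²=25, (29-25)²=16, (37-39)²=4, (43-45)²=4
Sum = 84
MSE = 84/7 = 12

12


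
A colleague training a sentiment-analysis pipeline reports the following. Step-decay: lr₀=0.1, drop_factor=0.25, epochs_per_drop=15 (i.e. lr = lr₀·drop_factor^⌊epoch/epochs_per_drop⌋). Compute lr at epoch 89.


n_drops = ⌊89/15⌋ = 5
lr = 0.1·0.25^5 = 0.1·0.0009765625 = 0.00009765625

0.00009765625


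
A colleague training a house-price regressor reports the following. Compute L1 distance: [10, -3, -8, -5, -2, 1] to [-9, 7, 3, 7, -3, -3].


d = |10+ 9| + |-3-7| + |-8-3| + |-5-7| + |-2+ 3| + |1+ 3|
  = 19 + 10 + 11 + 12 + 1 + 4
  = 57

57


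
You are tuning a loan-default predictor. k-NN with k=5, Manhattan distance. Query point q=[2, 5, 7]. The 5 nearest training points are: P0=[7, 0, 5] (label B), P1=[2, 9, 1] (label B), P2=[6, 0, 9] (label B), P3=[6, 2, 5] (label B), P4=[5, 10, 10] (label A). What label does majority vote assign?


d(q,P0) = 12  (label B)
d(q,P1) = 10  (label B)
d(q,P2) = 11  (label B)
d(q,P3) = 9  (label B)
d(q,P4) = 11  (label A)
Votes: A=1, B=4
Majority → B

B


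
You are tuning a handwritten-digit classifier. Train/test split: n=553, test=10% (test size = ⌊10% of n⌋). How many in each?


Test = ⌊553·10/100⌋ = 55
Train = 553 - 55 = 498

Train: 498, Test: 55


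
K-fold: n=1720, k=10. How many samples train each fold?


Fold size = 1720/10 = 172
Training per fold = 1720 - 172 = 1548

1548


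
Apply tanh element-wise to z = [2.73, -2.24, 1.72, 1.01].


tanh(2.73) = 0.9915
tanh(-2.24) = -0.9776
tanh(1.72) = 0.9379
tanh(1.01) = 0.7658
result = [0.9915, -0.9776, 0.9379, 0.7658]

[0.9915, -0.9776, 0.9379, 0.7658]


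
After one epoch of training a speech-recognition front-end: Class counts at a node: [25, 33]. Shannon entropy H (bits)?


Probabilities: [25/58, 33/58] ≈ [0.431, 0.569]
H = -((25/58)·log₂(25/58) + (33/58)·log₂(33/58))
  = 0.9862 bits

0.9862 bits


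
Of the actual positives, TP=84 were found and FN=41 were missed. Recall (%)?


Recall = TP/(TP+FN)
= 84/(84+41)
= 84/125 = 67.2%

67.2%


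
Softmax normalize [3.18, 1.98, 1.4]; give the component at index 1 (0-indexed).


Exponentials: e^3.18=24.0468, e^1.98=7.2427, e^1.4=4.0552
Sum = 35.3447
Softmax = [0.6803, 0.2049, 0.1147]
p[1] = 7.2427/35.3447 = 0.2049

0.2049


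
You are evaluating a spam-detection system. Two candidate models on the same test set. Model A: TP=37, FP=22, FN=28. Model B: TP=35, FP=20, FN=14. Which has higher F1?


Model A: P=37/59=0.6271, R=37/65=0.5692, F1=2PR/(P+R)=2TP/(2TP+FP+FN)=74/124=0.5968
Model B: P=35/55=0.6364, R=35/49=0.7143, F1=2PR/(P+R)=2TP/(2TP+FP+FN)=70/104=0.6731
0.5968 < 0.6731 → Model B

Model B


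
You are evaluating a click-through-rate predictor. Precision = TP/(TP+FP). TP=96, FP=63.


Precision = TP/(TP+FP)
= 96/(96+63)
= 96/159 = 60.38%

60.38%


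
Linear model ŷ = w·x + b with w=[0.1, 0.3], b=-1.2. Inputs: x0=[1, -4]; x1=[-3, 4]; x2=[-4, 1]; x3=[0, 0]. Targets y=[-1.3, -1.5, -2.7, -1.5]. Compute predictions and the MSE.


ŷ0 = (0.1)·(1) + (0.3)·(-4) - 1.2 = -2.3
ŷ1 = (0.1)·(-3) + (0.3)·(4) - 1.2 = -0.3
ŷ2 = (0.1)·(-4) + (0.3)·(1) - 1.2 = -1.3
ŷ3 = (0.1)·(0) + (0.3)·(0) - 1.2 = -1.2
errors² = [1.0, 1.44, 1.96, 0.09]
MSE = 4.4900/4 = 1.1225

1.1225


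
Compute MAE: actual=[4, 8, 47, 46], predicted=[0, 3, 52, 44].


Absolute errors: |4-0|=4, |8-3|=5, |47-52|=5, |46-44|=2
Sum = 16
MAE = 16/4 = 4

4


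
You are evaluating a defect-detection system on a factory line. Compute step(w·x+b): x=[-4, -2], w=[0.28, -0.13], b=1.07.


z = (-4)·(0.28) + (-2)·(-0.13) + 1.07
  = 0.21
step(z) = 1 (z≥0)

1


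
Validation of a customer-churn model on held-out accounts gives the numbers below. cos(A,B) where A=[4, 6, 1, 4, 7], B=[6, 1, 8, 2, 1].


A·B = 4·6 + 6·1 + 1·8 + 4·2 + 7·1 = 53
‖A‖ = √118 = 10.8628, ‖B‖ = √106 = 10.2956
cos = 53/(√118·√106) = 53/√12508 = 0.4739

0.4739


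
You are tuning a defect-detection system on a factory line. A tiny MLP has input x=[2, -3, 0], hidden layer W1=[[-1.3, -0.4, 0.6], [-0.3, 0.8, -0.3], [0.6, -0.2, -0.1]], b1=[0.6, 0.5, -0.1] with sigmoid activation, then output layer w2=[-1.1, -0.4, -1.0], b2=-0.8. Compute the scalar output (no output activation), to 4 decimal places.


z1[0] = (-1.3)·(2) + (-0.4)·(-3) + (0.6)·(0) + 0.6 = -0.8
z1[1] = (-0.3)·(2) + (0.8)·(-3) + (-0.3)·(0) + 0.5 = -2.5
z1[2] = (0.6)·(2) + (-0.2)·(-3) + (-0.1)·(0) - 0.1 = 1.7
h = sigmoid(z1) = [0.31, 0.0759, 0.8455]
output = (-1.1)·(0.31) + (-0.4)·(0.0759) + (-1.0)·(0.8455) - 0.8 = -2.0169

-2.0169


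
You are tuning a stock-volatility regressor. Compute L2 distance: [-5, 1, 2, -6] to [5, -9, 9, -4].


d = √((-5-5)² + (1+ 9)² + (2-9)² + (-6+ 4)²)
  = √(100 + 100 + 49 + 4)
  = √253 = 15.906

15.906
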